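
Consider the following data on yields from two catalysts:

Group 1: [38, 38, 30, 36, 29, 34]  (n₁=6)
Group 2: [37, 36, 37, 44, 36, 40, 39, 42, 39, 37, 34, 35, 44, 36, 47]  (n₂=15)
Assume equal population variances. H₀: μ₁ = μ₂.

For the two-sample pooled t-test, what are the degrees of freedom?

degrees of freedom = 19

df = n₁ + n₂ − 2 = 6 + 15 − 2 = 19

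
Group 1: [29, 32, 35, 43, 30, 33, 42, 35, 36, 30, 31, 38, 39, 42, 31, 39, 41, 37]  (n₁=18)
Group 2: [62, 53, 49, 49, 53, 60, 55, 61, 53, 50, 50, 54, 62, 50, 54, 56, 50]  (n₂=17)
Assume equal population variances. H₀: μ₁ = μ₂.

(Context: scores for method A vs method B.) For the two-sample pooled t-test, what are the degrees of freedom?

degrees of freedom = 33

df = n₁ + n₂ − 2 = 18 + 17 − 2 = 33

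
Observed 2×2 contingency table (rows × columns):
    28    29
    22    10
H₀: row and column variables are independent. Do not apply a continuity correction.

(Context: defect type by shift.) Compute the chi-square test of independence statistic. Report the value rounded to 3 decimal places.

Row totals [57, 32], col totals [50, 39], n=89
χ² = (28−32.02)²/32.02 + (29−24.98)²/24.98 + (22−17.98)²/17.98 + (10−14.02)²/14.02 = 3.2070
df = 1

test statistic = 3.207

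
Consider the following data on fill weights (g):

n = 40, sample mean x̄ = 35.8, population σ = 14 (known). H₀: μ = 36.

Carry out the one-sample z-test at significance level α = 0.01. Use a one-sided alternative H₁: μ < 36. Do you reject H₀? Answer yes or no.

reject H₀: no

SE = σ/√n = 14/√40 = 2.2136
z = (x̄−μ₀)/SE = (35.8−36)/2.2136 = -0.0904
p-value (one-sided, H₁ less) = 0.46400
At α=0.01: p ≥ α → fail to reject H₀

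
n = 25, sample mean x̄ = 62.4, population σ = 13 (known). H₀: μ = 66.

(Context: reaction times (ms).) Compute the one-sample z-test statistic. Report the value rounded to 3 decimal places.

SE = σ/√n = 13/√25 = 2.6000
z = (x̄−μ₀)/SE = (62.4−66)/2.6000 = -1.3846

test statistic = -1.385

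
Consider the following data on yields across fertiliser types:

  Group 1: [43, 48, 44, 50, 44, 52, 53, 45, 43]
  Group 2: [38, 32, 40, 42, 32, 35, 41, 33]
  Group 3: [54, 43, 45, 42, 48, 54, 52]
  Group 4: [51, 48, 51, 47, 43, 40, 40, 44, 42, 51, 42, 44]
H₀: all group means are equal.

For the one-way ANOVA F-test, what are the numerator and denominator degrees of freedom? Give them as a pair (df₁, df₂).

k = 4 groups, N = 36 total
df = (k−1, N−k) = (4−1, 36−4) = (3, 32)

degrees of freedom = [3, 32]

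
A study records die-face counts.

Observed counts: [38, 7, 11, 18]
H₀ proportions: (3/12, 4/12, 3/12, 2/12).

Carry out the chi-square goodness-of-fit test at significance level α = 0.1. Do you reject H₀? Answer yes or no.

n = 74; E_i = n·p_i = [18.50, 24.67, 18.50, 12.33]
χ² = (38−18.50)²/18.50 + (7−24.67)²/24.67 + (11−18.50)²/18.50 + (18−12.33)²/12.33 = 38.8514
df = 3
p-value (upper-tail) = 0.00000
At α=0.1: p < α → reject H₀

reject H₀: yes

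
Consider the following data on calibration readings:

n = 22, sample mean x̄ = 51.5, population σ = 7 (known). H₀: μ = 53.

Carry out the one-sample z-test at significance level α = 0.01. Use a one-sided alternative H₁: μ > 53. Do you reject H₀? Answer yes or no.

SE = σ/√n = 7/√22 = 1.4924
z = (x̄−μ₀)/SE = (51.5−53)/1.4924 = -1.0051
p-value (one-sided, H₁ greater) = 0.84257
At α=0.01: p ≥ α → fail to reject H₀

reject H₀: no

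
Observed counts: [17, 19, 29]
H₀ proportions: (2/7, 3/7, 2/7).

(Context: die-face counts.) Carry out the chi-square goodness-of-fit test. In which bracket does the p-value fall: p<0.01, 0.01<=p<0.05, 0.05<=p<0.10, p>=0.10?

n = 65; E_i = n·p_i = [18.57, 27.86, 18.57]
χ² = (17−18.57)²/18.57 + (19−27.86)²/27.86 + (29−18.57)²/18.57 = 8.8051
df = 2
p-value (upper-tail) = 0.01225
→ bracket: 0.01<=p<0.05

p-value bracket: 0.01<=p<0.05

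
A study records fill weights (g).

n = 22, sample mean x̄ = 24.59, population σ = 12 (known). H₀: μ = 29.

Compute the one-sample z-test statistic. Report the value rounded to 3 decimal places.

test statistic = -1.724

SE = σ/√n = 12/√22 = 2.5584
z = (x̄−μ₀)/SE = (24.59−29)/2.5584 = -1.7237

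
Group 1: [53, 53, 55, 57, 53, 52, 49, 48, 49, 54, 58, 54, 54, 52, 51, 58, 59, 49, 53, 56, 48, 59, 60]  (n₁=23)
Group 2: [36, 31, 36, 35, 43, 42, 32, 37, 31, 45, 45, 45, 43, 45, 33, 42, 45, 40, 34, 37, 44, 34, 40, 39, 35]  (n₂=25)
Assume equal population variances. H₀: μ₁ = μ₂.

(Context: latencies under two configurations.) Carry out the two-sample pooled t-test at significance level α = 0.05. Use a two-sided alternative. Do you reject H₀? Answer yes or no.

x̄₁=53.652, s₁=3.676, n₁=23
x̄₂=38.760, s₂=4.901, n₂=25
s_p² = [22·3.676² + 24·4.901²]/46 = 18.9952
SE = √(s_p²·(1/23+1/25)) = 1.2592
t = (53.652−38.760)/1.2592 = 11.8263
df = 46
p-value (two-sided) = 0.00000
At α=0.05: p < α → reject H₀

reject H₀: yes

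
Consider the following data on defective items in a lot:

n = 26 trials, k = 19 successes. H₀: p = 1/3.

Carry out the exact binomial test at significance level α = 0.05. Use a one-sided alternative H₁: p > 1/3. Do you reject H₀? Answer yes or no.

reject H₀: yes

Exact binomial: n=26, k=19, p₀=1/3=0.3333
P(X≥19) from Σ C(n,i)·p₀^i·(1−p₀)^(n−i)
p-value (one-sided, H₁ greater) = 0.00004
At α=0.05: p < α → reject H₀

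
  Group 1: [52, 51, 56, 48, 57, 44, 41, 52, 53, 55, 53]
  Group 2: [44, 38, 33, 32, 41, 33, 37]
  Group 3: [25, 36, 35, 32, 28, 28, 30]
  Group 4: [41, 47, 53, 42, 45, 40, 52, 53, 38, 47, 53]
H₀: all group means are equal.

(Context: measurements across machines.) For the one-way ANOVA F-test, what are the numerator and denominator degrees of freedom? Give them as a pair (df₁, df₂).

degrees of freedom = [3, 32]

k = 4 groups, N = 36 total
df = (k−1, N−k) = (4−1, 36−4) = (3, 32)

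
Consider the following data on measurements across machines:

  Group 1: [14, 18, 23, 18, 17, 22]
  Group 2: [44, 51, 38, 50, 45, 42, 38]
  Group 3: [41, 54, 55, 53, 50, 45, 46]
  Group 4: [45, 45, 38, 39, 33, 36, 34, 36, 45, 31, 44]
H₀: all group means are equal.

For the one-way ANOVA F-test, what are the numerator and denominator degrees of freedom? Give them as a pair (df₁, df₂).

degrees of freedom = [3, 27]

k = 4 groups, N = 31 total
df = (k−1, N−k) = (4−1, 31−4) = (3, 27)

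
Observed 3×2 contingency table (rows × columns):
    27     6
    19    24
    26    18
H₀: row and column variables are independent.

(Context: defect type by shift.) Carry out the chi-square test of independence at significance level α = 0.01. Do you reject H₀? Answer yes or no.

Row totals [33, 43, 44], col totals [72, 48], n=120
χ² = (27−19.80)²/19.80 + (6−13.20)²/13.20 + (19−25.80)²/25.80 + (24−17.20)²/17.20 + (26−26.40)²/26.40 + (18−17.60)²/17.60 = 11.0412
df = 2
p-value (upper-tail) = 0.00400
At α=0.01: p < α → reject H₀

reject H₀: yes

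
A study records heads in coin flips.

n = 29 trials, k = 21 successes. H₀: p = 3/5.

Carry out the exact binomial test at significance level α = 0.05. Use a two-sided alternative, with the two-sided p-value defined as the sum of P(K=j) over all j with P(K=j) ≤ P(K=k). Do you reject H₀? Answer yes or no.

Exact binomial: n=29, k=21, p₀=3/5=0.6000
P(X=j) = C(n,j)·p₀^j·(1−p₀)^(n−j); p = Σ P(X=j) over j with P(X=j) ≤ P(X=21)
p-value (two-sided) = 0.18965
At α=0.05: p ≥ α → fail to reject H₀

reject H₀: no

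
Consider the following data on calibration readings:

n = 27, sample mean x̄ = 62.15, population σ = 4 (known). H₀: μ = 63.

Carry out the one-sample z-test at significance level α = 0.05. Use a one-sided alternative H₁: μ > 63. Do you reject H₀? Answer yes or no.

SE = σ/√n = 4/√27 = 0.7698
z = (x̄−μ₀)/SE = (62.15−63)/0.7698 = -1.1042
p-value (one-sided, H₁ greater) = 0.86524
At α=0.05: p ≥ α → fail to reject H₀

reject H₀: no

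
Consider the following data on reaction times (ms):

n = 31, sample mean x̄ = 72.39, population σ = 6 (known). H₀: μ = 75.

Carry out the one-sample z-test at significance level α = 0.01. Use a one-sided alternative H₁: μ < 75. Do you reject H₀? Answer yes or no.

reject H₀: yes

SE = σ/√n = 6/√31 = 1.0776
z = (x̄−μ₀)/SE = (72.39−75)/1.0776 = -2.4220
p-value (one-sided, H₁ less) = 0.00772
At α=0.01: p < α → reject H₀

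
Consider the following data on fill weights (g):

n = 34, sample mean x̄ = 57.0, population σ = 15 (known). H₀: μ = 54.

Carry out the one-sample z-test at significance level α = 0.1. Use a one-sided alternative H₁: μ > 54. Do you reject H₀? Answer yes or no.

reject H₀: no

SE = σ/√n = 15/√34 = 2.5725
z = (x̄−μ₀)/SE = (57.0−54)/2.5725 = 1.1662
p-value (one-sided, H₁ greater) = 0.12177
At α=0.1: p ≥ α → fail to reject H₀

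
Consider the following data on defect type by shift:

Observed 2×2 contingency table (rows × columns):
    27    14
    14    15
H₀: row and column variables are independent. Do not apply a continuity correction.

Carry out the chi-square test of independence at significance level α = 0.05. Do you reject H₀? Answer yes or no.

Row totals [41, 29], col totals [41, 29], n=70
χ² = (27−24.01)²/24.01 + (14−16.99)²/16.99 + (14−16.99)²/16.99 + (15−12.01)²/12.01 = 2.1629
df = 1
p-value (upper-tail) = 0.14138
At α=0.05: p ≥ α → fail to reject H₀

reject H₀: no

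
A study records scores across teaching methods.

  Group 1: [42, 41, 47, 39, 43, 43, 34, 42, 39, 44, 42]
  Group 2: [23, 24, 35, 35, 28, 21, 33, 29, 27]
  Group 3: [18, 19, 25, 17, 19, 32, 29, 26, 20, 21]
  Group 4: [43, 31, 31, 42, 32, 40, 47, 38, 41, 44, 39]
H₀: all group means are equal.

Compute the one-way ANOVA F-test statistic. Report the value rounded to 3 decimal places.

test statistic = 35.218

Group means [41.45, 28.33, 22.60, 38.91], grand mean 33.293
SSB = Σnᵢ(x̄ᵢ−x̄)² = 2444.451; SSW = ΣΣ(x−x̄ᵢ)² = 856.036
MSB = 2444.451/3 = 814.8171; MSW = 856.036/37 = 23.1361
F = MSB/MSW = 35.2184
df = (3, 37)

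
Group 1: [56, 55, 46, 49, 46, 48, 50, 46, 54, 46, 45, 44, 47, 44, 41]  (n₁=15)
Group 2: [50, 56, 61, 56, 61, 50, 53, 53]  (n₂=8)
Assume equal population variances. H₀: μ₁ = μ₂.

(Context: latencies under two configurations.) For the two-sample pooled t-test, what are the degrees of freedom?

df = n₁ + n₂ − 2 = 15 + 8 − 2 = 21

degrees of freedom = 21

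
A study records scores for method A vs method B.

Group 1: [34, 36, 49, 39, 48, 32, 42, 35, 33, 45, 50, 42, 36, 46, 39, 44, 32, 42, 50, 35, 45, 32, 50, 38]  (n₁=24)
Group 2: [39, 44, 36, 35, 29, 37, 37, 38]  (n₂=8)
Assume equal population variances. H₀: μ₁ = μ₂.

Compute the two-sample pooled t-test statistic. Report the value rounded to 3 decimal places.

test statistic = 1.544

x̄₁=40.583, s₁=6.310, n₁=24
x̄₂=36.875, s₂=4.190, n₂=8
s_p² = [23·6.310² + 7·4.190²]/30 = 34.6236
SE = √(s_p²·(1/24+1/8)) = 2.4022
t = (40.583−36.875)/2.4022 = 1.5437
df = 30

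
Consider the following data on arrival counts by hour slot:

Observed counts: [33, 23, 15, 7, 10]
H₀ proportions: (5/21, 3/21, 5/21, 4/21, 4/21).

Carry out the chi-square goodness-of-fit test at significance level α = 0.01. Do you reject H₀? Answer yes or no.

n = 88; E_i = n·p_i = [20.95, 12.57, 20.95, 16.76, 16.76]
χ² = (33−20.95)²/20.95 + (23−12.57)²/12.57 + (15−20.95)²/20.95 + (7−16.76)²/16.76 + (10−16.76)²/16.76 = 25.6824
df = 4
p-value (upper-tail) = 0.00004
At α=0.01: p < α → reject H₀

reject H₀: yes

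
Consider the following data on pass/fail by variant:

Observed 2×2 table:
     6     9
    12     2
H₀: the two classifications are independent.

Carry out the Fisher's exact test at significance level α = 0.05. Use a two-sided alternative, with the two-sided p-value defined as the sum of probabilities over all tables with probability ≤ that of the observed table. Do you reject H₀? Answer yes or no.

Margins: r₁=15, r₂=14, c₁=18, c₂=11, n=29
p_obs = C(15,6)·C(14,12)/C(29,18); sum pmf over tables with pmf ≤ p_obs
p-value (two-sided) = 0.02094
At α=0.05: p < α → reject H₀

reject H₀: yes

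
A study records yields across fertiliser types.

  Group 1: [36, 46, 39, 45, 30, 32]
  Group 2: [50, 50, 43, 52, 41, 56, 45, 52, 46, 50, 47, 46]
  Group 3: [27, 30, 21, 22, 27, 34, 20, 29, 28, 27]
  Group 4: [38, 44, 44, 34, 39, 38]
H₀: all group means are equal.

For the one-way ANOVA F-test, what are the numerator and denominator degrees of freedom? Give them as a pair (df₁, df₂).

degrees of freedom = [3, 30]

k = 4 groups, N = 34 total
df = (k−1, N−k) = (4−1, 34−4) = (3, 30)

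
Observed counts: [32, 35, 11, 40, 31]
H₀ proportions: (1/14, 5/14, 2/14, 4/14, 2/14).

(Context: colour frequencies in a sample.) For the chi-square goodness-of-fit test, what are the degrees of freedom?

df = k − 1 = 5 − 1 = 4

degrees of freedom = 4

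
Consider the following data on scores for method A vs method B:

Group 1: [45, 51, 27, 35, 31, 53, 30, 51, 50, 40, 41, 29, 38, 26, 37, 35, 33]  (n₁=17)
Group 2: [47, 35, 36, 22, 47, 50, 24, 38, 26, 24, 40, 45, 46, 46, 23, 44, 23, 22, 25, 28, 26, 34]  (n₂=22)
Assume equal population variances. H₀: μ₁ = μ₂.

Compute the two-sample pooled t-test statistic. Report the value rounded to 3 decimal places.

x̄₁=38.353, s₁=8.909, n₁=17
x̄₂=34.136, s₂=10.082, n₂=22
s_p² = [16·8.909² + 21·10.082²]/37 = 92.0128
SE = √(s_p²·(1/17+1/22)) = 3.0976
t = (38.353−34.136)/3.0976 = 1.3613
df = 37

test statistic = 1.361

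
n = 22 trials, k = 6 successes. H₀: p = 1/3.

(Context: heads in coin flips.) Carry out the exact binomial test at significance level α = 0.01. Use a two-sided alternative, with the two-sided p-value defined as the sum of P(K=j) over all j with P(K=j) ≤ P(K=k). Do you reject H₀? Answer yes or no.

reject H₀: no

Exact binomial: n=22, k=6, p₀=1/3=0.3333
P(X=j) = C(n,j)·p₀^j·(1−p₀)^(n−j); p = Σ P(X=j) over j with P(X=j) ≤ P(X=6)
p-value (two-sided) = 0.65497
At α=0.01: p ≥ α → fail to reject H₀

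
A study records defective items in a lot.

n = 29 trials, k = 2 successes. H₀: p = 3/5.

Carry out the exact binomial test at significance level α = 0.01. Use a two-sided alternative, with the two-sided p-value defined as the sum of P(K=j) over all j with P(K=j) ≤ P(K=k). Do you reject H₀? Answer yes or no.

reject H₀: yes

Exact binomial: n=29, k=2, p₀=3/5=0.6000
P(X=j) = C(n,j)·p₀^j·(1−p₀)^(n−j); p = Σ P(X=j) over j with P(X=j) ≤ P(X=2)
p-value (two-sided) = 0.00000
At α=0.01: p < α → reject H₀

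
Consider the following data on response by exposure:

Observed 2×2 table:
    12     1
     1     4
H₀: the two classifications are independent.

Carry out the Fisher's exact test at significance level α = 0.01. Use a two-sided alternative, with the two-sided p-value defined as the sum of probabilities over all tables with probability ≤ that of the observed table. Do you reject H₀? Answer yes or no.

reject H₀: yes

Margins: r₁=13, r₂=5, c₁=13, c₂=5, n=18
p_obs = C(13,12)·C(5,1)/C(18,13); sum pmf over tables with pmf ≤ p_obs
p-value (two-sided) = 0.00770
At α=0.01: p < α → reject H₀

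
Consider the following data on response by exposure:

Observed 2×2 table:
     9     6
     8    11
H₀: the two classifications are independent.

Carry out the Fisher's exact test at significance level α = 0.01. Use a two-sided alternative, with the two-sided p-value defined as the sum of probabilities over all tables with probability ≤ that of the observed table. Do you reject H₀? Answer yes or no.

reject H₀: no

Margins: r₁=15, r₂=19, c₁=17, c₂=17, n=34
p_obs = C(15,9)·C(19,8)/C(34,17); sum pmf over tables with pmf ≤ p_obs
p-value (two-sided) = 0.49053
At α=0.01: p ≥ α → fail to reject H₀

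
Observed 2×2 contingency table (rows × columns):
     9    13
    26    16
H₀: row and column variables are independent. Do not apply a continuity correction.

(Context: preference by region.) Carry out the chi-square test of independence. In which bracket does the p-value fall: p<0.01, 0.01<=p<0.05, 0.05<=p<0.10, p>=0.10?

Row totals [22, 42], col totals [35, 29], n=64
χ² = (9−12.03)²/12.03 + (13−9.97)²/9.97 + (26−22.97)²/22.97 + (16−19.03)²/19.03 = 2.5683
df = 1
p-value (upper-tail) = 0.10902
→ bracket: p>=0.10

p-value bracket: p>=0.10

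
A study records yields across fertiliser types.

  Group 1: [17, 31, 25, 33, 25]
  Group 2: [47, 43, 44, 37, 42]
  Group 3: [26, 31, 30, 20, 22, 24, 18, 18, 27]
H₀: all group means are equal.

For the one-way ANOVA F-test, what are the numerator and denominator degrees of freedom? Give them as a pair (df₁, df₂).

k = 3 groups, N = 19 total
df = (k−1, N−k) = (3−1, 19−3) = (2, 16)

degrees of freedom = [2, 16]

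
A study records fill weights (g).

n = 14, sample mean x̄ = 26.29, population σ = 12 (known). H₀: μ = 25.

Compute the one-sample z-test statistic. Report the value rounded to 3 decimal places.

test statistic = 0.402

SE = σ/√n = 12/√14 = 3.2071
z = (x̄−μ₀)/SE = (26.29−25)/3.2071 = 0.4022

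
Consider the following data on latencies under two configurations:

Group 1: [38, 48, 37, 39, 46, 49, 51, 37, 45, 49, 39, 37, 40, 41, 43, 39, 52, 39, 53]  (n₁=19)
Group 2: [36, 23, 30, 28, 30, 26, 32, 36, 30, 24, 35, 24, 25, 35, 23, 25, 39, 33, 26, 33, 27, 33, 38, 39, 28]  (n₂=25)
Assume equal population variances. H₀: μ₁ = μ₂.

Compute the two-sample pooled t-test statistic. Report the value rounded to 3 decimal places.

x̄₁=43.263, s₁=5.596, n₁=19
x̄₂=30.320, s₂=5.186, n₂=25
s_p² = [18·5.596² + 24·5.186²]/42 = 28.7887
SE = √(s_p²·(1/19+1/25)) = 1.6330
t = (43.263−30.320)/1.6330 = 7.9259
df = 42

test statistic = 7.926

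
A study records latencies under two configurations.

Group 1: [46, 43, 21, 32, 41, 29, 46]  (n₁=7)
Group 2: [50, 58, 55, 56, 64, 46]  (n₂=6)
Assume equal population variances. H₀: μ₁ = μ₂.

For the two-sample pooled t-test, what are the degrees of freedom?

degrees of freedom = 11

df = n₁ + n₂ − 2 = 7 + 6 − 2 = 11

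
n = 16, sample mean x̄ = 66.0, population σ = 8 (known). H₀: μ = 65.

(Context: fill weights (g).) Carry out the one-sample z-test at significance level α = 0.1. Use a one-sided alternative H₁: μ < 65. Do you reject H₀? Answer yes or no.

reject H₀: no

SE = σ/√n = 8/√16 = 2.0000
z = (x̄−μ₀)/SE = (66.0−65)/2.0000 = 0.5000
p-value (one-sided, H₁ less) = 0.69146
At α=0.1: p ≥ α → fail to reject H₀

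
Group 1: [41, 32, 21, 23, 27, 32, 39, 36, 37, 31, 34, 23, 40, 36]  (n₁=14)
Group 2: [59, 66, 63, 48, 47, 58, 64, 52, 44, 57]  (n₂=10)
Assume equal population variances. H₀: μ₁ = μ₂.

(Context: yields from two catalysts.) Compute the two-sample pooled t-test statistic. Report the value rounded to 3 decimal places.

x̄₁=32.286, s₁=6.580, n₁=14
x̄₂=55.800, s₂=7.685, n₂=10
s_p² = [13·6.580² + 9·7.685²]/22 = 49.7481
SE = √(s_p²·(1/14+1/10)) = 2.9203
t = (32.286−55.800)/2.9203 = -8.0520
df = 22

test statistic = -8.052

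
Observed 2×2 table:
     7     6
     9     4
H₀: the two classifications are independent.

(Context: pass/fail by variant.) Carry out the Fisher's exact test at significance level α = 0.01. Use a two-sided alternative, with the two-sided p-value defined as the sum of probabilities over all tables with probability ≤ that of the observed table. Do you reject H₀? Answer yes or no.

Margins: r₁=13, r₂=13, c₁=16, c₂=10, n=26
p_obs = C(13,7)·C(13,9)/C(26,16); sum pmf over tables with pmf ≤ p_obs
p-value (two-sided) = 0.68817
At α=0.01: p ≥ α → fail to reject H₀

reject H₀: no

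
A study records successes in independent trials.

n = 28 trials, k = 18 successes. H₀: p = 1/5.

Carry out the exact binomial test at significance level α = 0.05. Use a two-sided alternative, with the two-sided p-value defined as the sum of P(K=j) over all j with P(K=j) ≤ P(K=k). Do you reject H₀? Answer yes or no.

reject H₀: yes

Exact binomial: n=28, k=18, p₀=1/5=0.2000
P(X=j) = C(n,j)·p₀^j·(1−p₀)^(n−j); p = Σ P(X=j) over j with P(X=j) ≤ P(X=18)
p-value (two-sided) = 0.00000
At α=0.05: p < α → reject H₀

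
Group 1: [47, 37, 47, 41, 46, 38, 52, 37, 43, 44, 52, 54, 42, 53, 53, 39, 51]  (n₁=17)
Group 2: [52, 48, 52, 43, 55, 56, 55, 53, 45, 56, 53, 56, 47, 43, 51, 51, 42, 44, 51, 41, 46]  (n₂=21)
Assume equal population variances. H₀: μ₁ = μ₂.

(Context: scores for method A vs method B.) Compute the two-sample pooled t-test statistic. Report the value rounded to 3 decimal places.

x̄₁=45.647, s₁=6.062, n₁=17
x̄₂=49.524, s₂=5.076, n₂=21
s_p² = [16·6.062² + 20·5.076²]/36 = 30.6422
SE = √(s_p²·(1/17+1/21)) = 1.8060
t = (45.647−49.524)/1.8060 = -2.1466
df = 36

test statistic = -2.147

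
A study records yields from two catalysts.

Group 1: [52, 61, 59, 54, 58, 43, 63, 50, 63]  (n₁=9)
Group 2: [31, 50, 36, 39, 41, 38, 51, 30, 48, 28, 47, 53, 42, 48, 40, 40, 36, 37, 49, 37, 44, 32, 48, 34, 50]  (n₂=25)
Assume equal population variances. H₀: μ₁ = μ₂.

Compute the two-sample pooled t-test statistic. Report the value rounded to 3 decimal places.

x̄₁=55.889, s₁=6.716, n₁=9
x̄₂=41.160, s₂=7.301, n₂=25
s_p² = [8·6.716² + 24·7.301²]/32 = 51.2578
SE = √(s_p²·(1/9+1/25)) = 2.7831
t = (55.889−41.160)/2.7831 = 5.2923
df = 32

test statistic = 5.292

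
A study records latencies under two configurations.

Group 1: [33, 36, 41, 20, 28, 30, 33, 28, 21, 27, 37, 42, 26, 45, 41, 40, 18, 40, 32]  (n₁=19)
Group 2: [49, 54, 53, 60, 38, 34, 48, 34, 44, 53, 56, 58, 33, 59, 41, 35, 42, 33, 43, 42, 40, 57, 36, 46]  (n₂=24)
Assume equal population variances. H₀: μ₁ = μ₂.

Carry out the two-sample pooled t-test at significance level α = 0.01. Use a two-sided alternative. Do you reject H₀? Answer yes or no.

x̄₁=32.526, s₁=8.009, n₁=19
x̄₂=45.333, s₂=9.116, n₂=24
s_p² = [18·8.009² + 23·9.116²]/41 = 74.7822
SE = √(s_p²·(1/19+1/24)) = 2.6555
t = (32.526−45.333)/2.6555 = -4.8228
df = 41
p-value (two-sided) = 0.00002
At α=0.01: p < α → reject H₀

reject H₀: yes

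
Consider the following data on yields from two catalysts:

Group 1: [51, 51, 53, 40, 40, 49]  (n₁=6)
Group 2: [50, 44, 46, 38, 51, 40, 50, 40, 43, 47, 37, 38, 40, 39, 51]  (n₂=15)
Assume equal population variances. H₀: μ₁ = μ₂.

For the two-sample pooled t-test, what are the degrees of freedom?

degrees of freedom = 19

df = n₁ + n₂ − 2 = 6 + 15 − 2 = 19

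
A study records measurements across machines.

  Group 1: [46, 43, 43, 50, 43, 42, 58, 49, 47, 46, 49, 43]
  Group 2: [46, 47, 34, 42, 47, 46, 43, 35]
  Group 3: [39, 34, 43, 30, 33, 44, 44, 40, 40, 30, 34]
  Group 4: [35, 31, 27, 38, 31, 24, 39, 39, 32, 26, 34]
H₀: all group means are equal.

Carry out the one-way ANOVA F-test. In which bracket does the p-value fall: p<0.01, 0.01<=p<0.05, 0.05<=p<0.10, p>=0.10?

Group means [46.58, 42.50, 37.36, 32.36], grand mean 39.667
SSB = Σnᵢ(x̄ᵢ−x̄)² = 1283.326; SSW = ΣΣ(x−x̄ᵢ)² = 980.008
MSB = 1283.326/3 = 427.7753; MSW = 980.008/38 = 25.7897
F = MSB/MSW = 16.5871
df = (3, 38)
p-value (upper-tail) = 0.00000
→ bracket: p<0.01

p-value bracket: p<0.01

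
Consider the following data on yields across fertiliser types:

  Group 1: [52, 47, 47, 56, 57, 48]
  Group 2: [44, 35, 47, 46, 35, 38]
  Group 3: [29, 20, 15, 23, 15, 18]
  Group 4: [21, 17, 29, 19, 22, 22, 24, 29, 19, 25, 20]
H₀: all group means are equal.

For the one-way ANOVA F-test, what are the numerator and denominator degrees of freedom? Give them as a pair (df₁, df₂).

k = 4 groups, N = 29 total
df = (k−1, N−k) = (4−1, 29−4) = (3, 25)

degrees of freedom = [3, 25]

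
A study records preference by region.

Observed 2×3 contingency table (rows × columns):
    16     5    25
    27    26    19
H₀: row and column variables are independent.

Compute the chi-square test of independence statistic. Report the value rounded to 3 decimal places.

test statistic = 12.748

Row totals [46, 72], col totals [43, 31, 44], n=118
χ² = (16−16.76)²/16.76 + (5−12.08)²/12.08 + (25−17.15)²/17.15 + (27−26.24)²/26.24 + (26−18.92)²/18.92 + (19−26.85)²/26.85 = 12.7480
df = 2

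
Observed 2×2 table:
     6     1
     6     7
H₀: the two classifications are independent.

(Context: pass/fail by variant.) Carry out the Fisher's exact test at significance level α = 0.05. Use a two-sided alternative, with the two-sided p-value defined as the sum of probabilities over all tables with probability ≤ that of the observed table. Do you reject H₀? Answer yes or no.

Margins: r₁=7, r₂=13, c₁=12, c₂=8, n=20
p_obs = C(7,6)·C(13,6)/C(20,12); sum pmf over tables with pmf ≤ p_obs
p-value (two-sided) = 0.15769
At α=0.05: p ≥ α → fail to reject H₀

reject H₀: no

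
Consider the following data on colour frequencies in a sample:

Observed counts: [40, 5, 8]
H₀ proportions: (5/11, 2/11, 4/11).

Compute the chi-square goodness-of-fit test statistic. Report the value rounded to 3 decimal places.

n = 53; E_i = n·p_i = [24.09, 9.64, 19.27]
χ² = (40−24.09)²/24.09 + (5−9.64)²/9.64 + (8−19.27)²/19.27 = 19.3302
df = 2

test statistic = 19.330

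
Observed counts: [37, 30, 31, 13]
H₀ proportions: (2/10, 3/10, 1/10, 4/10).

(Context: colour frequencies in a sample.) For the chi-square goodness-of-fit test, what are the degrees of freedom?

degrees of freedom = 3

df = k − 1 = 4 − 1 = 3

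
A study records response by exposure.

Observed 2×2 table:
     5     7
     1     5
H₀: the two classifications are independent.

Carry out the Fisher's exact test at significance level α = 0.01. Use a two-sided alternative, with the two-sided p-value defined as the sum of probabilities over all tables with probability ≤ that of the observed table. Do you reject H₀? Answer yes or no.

reject H₀: no

Margins: r₁=12, r₂=6, c₁=6, c₂=12, n=18
p_obs = C(12,5)·C(6,1)/C(18,6); sum pmf over tables with pmf ≤ p_obs
p-value (two-sided) = 0.60003
At α=0.01: p ≥ α → fail to reject H₀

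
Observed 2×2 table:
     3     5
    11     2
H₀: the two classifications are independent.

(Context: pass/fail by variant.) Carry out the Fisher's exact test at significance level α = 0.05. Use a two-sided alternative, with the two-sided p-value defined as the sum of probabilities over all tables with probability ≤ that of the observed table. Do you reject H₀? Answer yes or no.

reject H₀: no

Margins: r₁=8, r₂=13, c₁=14, c₂=7, n=21
p_obs = C(8,3)·C(13,11)/C(21,14); sum pmf over tables with pmf ≤ p_obs
p-value (two-sided) = 0.05552
At α=0.05: p ≥ α → fail to reject H₀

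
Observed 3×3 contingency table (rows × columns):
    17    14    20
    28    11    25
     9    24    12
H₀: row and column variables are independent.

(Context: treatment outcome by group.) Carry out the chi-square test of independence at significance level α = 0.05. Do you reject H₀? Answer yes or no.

Row totals [51, 64, 45], col totals [54, 49, 57], n=160
χ² = (17−17.21)²/17.21 + (14−15.62)²/15.62 + (20−18.17)²/18.17 + (28−21.60)²/21.60 + (11−19.60)²/19.60 + (25−22.80)²/22.80 + (9−15.19)²/15.19 + (24−13.78)²/13.78 + (12−16.03)²/16.03 = 17.3487
df = 4
p-value (upper-tail) = 0.00165
At α=0.05: p < α → reject H₀

reject H₀: yes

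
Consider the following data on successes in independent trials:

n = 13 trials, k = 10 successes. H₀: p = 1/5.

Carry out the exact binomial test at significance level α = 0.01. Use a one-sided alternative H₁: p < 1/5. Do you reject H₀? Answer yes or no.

Exact binomial: n=13, k=10, p₀=1/5=0.2000
P(X≤10) from Σ C(n,i)·p₀^i·(1−p₀)^(n−i)
p-value (one-sided, H₁ less) = 1.00000
At α=0.01: p ≥ α → fail to reject H₀

reject H₀: no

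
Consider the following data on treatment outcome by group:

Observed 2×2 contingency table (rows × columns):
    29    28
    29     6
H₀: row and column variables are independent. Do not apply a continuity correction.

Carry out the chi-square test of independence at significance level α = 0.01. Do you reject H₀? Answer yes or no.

reject H₀: yes

Row totals [57, 35], col totals [58, 34], n=92
χ² = (29−35.93)²/35.93 + (28−21.07)²/21.07 + (29−22.07)²/22.07 + (6−12.93)²/12.93 = 9.5187
df = 1
p-value (upper-tail) = 0.00203
At α=0.01: p < α → reject H₀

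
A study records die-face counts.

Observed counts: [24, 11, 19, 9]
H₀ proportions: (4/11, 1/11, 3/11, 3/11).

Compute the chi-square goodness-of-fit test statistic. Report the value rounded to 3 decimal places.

n = 63; E_i = n·p_i = [22.91, 5.73, 17.18, 17.18]
χ² = (24−22.91)²/22.91 + (11−5.73)²/5.73 + (19−17.18)²/17.18 + (9−17.18)²/17.18 = 8.9947
df = 3

test statistic = 8.995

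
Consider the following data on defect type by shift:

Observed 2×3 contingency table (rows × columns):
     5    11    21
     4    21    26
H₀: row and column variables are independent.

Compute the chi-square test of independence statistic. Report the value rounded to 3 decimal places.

Row totals [37, 51], col totals [9, 32, 47], n=88
χ² = (5−3.78)²/3.78 + (11−13.45)²/13.45 + (21−19.76)²/19.76 + (4−5.22)²/5.22 + (21−18.55)²/18.55 + (26−27.24)²/27.24 = 1.5808
df = 2

test statistic = 1.581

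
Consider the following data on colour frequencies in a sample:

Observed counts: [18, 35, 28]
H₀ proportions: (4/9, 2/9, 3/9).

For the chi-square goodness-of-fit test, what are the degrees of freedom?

df = k − 1 = 3 − 1 = 2

degrees of freedom = 2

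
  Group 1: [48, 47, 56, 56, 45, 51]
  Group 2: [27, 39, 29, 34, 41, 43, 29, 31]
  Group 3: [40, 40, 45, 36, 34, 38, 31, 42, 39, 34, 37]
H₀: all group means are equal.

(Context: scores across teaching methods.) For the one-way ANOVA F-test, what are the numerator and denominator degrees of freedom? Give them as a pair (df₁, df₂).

degrees of freedom = [2, 22]

k = 3 groups, N = 25 total
df = (k−1, N−k) = (3−1, 25−3) = (2, 22)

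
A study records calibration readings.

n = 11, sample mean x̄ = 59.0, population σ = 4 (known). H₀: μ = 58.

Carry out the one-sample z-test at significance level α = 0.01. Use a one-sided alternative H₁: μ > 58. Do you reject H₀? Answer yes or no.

SE = σ/√n = 4/√11 = 1.2060
z = (x̄−μ₀)/SE = (59.0−58)/1.2060 = 0.8292
p-value (one-sided, H₁ greater) = 0.20351
At α=0.01: p ≥ α → fail to reject H₀

reject H₀: no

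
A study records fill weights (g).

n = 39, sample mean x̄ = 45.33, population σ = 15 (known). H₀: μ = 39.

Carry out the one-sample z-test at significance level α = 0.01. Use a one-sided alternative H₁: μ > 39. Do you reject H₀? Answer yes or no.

reject H₀: yes

SE = σ/√n = 15/√39 = 2.4019
z = (x̄−μ₀)/SE = (45.33−39)/2.4019 = 2.6354
p-value (one-sided, H₁ greater) = 0.00420
At α=0.01: p < α → reject H₀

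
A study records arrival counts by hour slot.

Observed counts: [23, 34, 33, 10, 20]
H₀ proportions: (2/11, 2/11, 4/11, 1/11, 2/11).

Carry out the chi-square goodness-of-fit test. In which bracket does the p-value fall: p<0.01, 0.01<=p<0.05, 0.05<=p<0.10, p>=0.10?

p-value bracket: 0.01<=p<0.05

n = 120; E_i = n·p_i = [21.82, 21.82, 43.64, 10.91, 21.82]
χ² = (23−21.82)²/21.82 + (34−21.82)²/21.82 + (33−43.64)²/43.64 + (10−10.91)²/10.91 + (20−21.82)²/21.82 = 9.6854
df = 4
p-value (upper-tail) = 0.04607
→ bracket: 0.01<=p<0.05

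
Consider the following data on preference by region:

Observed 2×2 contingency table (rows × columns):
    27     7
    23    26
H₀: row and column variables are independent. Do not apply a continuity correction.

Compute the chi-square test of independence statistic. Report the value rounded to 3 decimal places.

test statistic = 8.837

Row totals [34, 49], col totals [50, 33], n=83
χ² = (27−20.48)²/20.48 + (7−13.52)²/13.52 + (23−29.52)²/29.52 + (26−19.48)²/19.48 = 8.8372
df = 1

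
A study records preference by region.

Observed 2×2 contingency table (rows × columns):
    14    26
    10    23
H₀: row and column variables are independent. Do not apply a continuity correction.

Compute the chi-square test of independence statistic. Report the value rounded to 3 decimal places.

test statistic = 0.181

Row totals [40, 33], col totals [24, 49], n=73
χ² = (14−13.15)²/13.15 + (26−26.85)²/26.85 + (10−10.85)²/10.85 + (23−22.15)²/22.15 = 0.1808
df = 1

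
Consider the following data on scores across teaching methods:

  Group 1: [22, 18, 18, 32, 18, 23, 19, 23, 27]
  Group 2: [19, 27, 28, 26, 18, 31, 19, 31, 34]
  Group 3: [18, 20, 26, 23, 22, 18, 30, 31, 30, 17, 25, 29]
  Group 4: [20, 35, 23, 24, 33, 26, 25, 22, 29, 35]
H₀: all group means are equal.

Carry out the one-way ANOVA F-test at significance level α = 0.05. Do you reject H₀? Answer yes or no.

reject H₀: no

Group means [22.22, 25.89, 24.08, 27.20], grand mean 24.850
SSB = Σnᵢ(x̄ᵢ−x̄)² = 134.139; SSW = ΣΣ(x−x̄ᵢ)² = 1028.961
MSB = 134.139/3 = 44.7130; MSW = 1028.961/36 = 28.5823
F = MSB/MSW = 1.5644
df = (3, 36)
p-value (upper-tail) = 0.21486
At α=0.05: p ≥ α → fail to reject H₀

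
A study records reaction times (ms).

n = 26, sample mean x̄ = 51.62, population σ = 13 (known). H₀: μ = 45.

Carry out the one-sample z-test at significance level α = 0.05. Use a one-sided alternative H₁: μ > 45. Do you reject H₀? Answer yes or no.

SE = σ/√n = 13/√26 = 2.5495
z = (x̄−μ₀)/SE = (51.62−45)/2.5495 = 2.5966
p-value (one-sided, H₁ greater) = 0.00471
At α=0.05: p < α → reject H₀

reject H₀: yes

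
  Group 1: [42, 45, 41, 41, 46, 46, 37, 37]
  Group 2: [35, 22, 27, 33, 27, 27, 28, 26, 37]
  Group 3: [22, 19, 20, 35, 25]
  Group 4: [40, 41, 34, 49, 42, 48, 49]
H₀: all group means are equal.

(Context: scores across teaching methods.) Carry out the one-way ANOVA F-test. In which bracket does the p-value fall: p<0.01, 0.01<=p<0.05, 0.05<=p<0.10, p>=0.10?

p-value bracket: p<0.01

Group means [41.88, 29.11, 24.20, 43.29], grand mean 35.207
SSB = Σnᵢ(x̄ᵢ−x̄)² = 1752.766; SSW = ΣΣ(x−x̄ᵢ)² = 637.992
MSB = 1752.766/3 = 584.2554; MSW = 637.992/25 = 25.5197
F = MSB/MSW = 22.8943
df = (3, 25)
p-value (upper-tail) = 0.00000
→ bracket: p<0.01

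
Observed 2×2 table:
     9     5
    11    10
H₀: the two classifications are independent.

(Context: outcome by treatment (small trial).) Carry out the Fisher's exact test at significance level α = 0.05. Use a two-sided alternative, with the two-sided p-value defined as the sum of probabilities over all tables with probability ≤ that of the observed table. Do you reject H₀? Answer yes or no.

Margins: r₁=14, r₂=21, c₁=20, c₂=15, n=35
p_obs = C(14,9)·C(21,11)/C(35,20); sum pmf over tables with pmf ≤ p_obs
p-value (two-sided) = 0.72824
At α=0.05: p ≥ α → fail to reject H₀

reject H₀: no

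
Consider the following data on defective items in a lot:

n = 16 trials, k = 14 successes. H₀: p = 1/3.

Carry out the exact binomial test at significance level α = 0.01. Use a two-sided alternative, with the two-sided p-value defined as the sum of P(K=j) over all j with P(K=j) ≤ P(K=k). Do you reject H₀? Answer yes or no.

Exact binomial: n=16, k=14, p₀=1/3=0.3333
P(X=j) = C(n,j)·p₀^j·(1−p₀)^(n−j); p = Σ P(X=j) over j with P(X=j) ≤ P(X=14)
p-value (two-sided) = 0.00001
At α=0.01: p < α → reject H₀

reject H₀: yes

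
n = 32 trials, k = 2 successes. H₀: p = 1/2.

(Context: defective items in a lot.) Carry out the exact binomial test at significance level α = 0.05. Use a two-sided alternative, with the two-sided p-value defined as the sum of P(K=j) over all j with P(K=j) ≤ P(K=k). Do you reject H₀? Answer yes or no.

reject H₀: yes

Exact binomial: n=32, k=2, p₀=1/2=0.5000
P(X=j) = C(n,j)·p₀^j·(1−p₀)^(n−j); p = Σ P(X=j) over j with P(X=j) ≤ P(X=2)
p-value (two-sided) = 0.00000
At α=0.05: p < α → reject H₀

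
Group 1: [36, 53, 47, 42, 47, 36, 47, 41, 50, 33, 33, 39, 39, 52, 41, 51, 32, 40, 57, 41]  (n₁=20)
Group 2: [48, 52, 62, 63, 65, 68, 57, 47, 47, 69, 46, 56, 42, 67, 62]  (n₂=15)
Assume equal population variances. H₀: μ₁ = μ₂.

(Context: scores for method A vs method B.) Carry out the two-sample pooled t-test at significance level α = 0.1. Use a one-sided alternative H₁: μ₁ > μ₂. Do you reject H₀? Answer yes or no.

x̄₁=42.850, s₁=7.293, n₁=20
x̄₂=56.733, s₂=9.130, n₂=15
s_p² = [19·7.293² + 14·9.130²]/33 = 65.9843
SE = √(s_p²·(1/20+1/15)) = 2.7746
t = (42.850−56.733)/2.7746 = -5.0038
df = 33
p-value (one-sided, H₁ greater) = 0.99999
At α=0.1: p ≥ α → fail to reject H₀

reject H₀: no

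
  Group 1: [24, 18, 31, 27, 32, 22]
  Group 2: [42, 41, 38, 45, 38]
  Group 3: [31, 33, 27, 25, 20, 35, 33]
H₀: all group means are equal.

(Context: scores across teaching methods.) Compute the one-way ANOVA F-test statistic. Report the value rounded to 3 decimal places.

Group means [25.67, 40.80, 29.14], grand mean 31.222
SSB = Σnᵢ(x̄ᵢ−x̄)² = 674.121; SSW = ΣΣ(x−x̄ᵢ)² = 352.990
MSB = 674.121/2 = 337.0603; MSW = 352.990/15 = 23.5327
F = MSB/MSW = 14.3231
df = (2, 15)

test statistic = 14.323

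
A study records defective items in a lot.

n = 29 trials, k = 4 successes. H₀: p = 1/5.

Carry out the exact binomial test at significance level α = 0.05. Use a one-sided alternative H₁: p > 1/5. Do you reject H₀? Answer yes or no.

reject H₀: no

Exact binomial: n=29, k=4, p₀=1/5=0.2000
P(X≥4) from Σ C(n,i)·p₀^i·(1−p₀)^(n−i)
p-value (one-sided, H₁ greater) = 0.85962
At α=0.05: p ≥ α → fail to reject H₀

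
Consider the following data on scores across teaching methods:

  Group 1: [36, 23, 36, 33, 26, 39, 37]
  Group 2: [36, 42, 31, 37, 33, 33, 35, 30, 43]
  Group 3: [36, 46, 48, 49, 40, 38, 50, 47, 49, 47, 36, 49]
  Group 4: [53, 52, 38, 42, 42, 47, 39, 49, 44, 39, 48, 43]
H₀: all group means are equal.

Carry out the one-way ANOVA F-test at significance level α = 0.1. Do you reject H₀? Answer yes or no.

Group means [32.86, 35.56, 44.58, 44.67], grand mean 40.525
SSB = Σnᵢ(x̄ᵢ−x̄)² = 1037.312; SSW = ΣΣ(x−x̄ᵢ)² = 992.663
MSB = 1037.312/3 = 345.7708; MSW = 992.663/36 = 27.5740
F = MSB/MSW = 12.5398
df = (3, 36)
p-value (upper-tail) = 0.00001
At α=0.1: p < α → reject H₀

reject H₀: yes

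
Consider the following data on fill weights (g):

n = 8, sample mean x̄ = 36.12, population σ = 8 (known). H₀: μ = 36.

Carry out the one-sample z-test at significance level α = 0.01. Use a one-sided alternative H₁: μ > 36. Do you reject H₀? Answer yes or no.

SE = σ/√n = 8/√8 = 2.8284
z = (x̄−μ₀)/SE = (36.12−36)/2.8284 = 0.0424
p-value (one-sided, H₁ greater) = 0.48308
At α=0.01: p ≥ α → fail to reject H₀

reject H₀: no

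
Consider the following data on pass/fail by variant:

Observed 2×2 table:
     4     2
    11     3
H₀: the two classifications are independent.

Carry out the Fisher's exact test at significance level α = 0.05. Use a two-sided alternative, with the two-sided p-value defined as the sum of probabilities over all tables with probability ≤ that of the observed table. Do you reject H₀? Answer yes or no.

reject H₀: no

Margins: r₁=6, r₂=14, c₁=15, c₂=5, n=20
p_obs = C(6,4)·C(14,11)/C(20,15); sum pmf over tables with pmf ≤ p_obs
p-value (two-sided) = 0.61262
At α=0.05: p ≥ α → fail to reject H₀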